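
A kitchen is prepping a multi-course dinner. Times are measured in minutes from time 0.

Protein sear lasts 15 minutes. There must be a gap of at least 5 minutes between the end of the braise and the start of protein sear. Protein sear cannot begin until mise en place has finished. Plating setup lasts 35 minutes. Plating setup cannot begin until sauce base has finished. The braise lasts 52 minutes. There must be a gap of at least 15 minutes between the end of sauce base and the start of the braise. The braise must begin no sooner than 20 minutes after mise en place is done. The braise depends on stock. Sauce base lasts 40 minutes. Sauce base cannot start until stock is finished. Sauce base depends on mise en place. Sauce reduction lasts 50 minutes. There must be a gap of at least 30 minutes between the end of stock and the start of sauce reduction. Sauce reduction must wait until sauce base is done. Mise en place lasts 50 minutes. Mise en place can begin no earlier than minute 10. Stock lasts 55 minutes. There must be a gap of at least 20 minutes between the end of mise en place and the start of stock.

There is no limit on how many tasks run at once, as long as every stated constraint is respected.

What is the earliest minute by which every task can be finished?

Mise en place cannot begin until its own release at minute 10. It runs from minute 10 to 10 + 50 = minute 60.
After mise en place (finishes minute 60, plus 20-minute gap → minute 80), stock can start at minute 80 and finishes at minute 135.
Sauce base has to wait for stock (finishes minute 135); mise en place (finishes minute 60). The latest of these is minute 135, so sauce base runs minute 135 to 135 + 40 = minute 175.
Plating setup cannot begin until sauce base (finishes minute 175). It runs from minute 175 to 175 + 35 = minute 210.
For sauce reduction: stock (finishes minute 135, plus 30-minute gap → minute 165); sauce base (finishes minute 175). Taking the maximum gives a start of minute 175, and it finishes at 175 + 50 = minute 225.
For the braise: sauce base (finishes minute 175, plus 15-minute gap → minute 190); mise en place (finishes minute 60, plus 20-minute gap → minute 80); stock (finishes minute 135). Taking the maximum gives a start of minute 190, and it finishes at 190 + 52 = minute 242.
Protein sear cannot start until the braise (finishes minute 242, plus 5-minute gap → minute 247); mise en place (finishes minute 60). The controlling bound is minute 247, so protein sear finishes at 247 + 15 = minute 262.
All tasks are finished once the last one completes. Finish times: Mise en place at 60, Stock at 135, Sauce base at 175, The braise at 242, Protein sear at 262, Sauce reduction at 225, Plating setup at 210. The latest is minute 262.

262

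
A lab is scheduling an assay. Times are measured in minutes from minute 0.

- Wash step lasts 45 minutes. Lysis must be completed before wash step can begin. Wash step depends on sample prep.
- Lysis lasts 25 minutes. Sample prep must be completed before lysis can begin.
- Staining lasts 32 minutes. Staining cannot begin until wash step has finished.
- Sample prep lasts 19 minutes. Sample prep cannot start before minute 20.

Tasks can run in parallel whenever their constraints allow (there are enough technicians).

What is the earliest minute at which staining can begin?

109

Sample prep waits on its own release at minute 20, so it starts at minute 20 and finishes at 20 + 19 = minute 39.
After sample prep (finishes minute 39), lysis can start at minute 39 and finishes at minute 64.
Wash step cannot start until lysis (finishes minute 64); sample prep (finishes minute 39). The controlling bound is minute 64, so wash step finishes at 64 + 45 = minute 109.
Staining waits on wash step (finishes minute 109), so the earliest it can start is minute 109.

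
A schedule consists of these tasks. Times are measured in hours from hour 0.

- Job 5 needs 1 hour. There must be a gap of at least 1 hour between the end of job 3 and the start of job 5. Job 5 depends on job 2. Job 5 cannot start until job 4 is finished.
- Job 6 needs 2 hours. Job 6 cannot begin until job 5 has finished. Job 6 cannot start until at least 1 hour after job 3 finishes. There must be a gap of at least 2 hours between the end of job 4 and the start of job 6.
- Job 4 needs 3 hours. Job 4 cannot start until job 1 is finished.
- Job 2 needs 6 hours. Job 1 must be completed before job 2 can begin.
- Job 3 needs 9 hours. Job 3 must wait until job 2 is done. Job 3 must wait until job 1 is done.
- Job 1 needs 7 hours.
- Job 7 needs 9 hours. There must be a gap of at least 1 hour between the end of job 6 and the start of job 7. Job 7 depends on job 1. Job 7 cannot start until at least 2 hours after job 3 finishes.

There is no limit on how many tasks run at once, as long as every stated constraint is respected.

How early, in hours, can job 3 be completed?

Job 1 can start immediately at hour 0; it finishes at hour 7.
Job 2 cannot begin until job 1 (finishes hour 7). It runs from hour 7 to 7 + 6 = hour 13.
For job 3: job 2 (finishes hour 13); job 1 (finishes hour 7). Taking the maximum gives a start of hour 13, and it finishes at 13 + 9 = hour 22.

22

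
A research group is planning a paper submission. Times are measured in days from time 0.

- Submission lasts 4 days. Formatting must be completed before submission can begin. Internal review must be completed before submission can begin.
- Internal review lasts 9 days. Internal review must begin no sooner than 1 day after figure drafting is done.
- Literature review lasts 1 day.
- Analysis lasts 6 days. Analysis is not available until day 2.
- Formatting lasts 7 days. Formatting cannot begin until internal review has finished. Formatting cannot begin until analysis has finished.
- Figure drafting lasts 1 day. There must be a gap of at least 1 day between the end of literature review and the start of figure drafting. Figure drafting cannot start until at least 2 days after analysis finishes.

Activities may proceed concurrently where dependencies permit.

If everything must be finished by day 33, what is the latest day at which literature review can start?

9

To finish by day 33, submission (duration 4) must start no later than day 29.
Since submission (must start by day 29) depends on it, formatting must finish by day 29. Backing off its 7-day duration gives a latest start of day 22.
Internal review has several dependents: formatting (must start by day 22); submission (must start by day 29). The earliest of those limits is day 22, so internal review must start by 22 − 9 = day 13.
Figure drafting has to be done before internal review (must start by day 13, minus 1-day gap → day 12). That means finishing by day 12, i.e. starting by 12 − 1 = day 11.
Since figure drafting (must start by day 11, minus 1-day gap → day 10) depends on it, literature review must finish by day 10. Backing off its 1-day duration gives a latest start of day 9.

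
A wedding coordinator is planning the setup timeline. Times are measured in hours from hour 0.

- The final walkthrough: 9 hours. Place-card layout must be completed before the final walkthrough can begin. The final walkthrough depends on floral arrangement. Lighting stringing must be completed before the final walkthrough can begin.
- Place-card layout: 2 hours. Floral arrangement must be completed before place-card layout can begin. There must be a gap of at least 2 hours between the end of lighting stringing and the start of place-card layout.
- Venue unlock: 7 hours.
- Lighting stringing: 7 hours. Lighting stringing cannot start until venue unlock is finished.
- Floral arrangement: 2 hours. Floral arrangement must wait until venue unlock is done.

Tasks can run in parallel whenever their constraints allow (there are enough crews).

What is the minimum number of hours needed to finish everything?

27

Nothing blocks venue unlock, so it runs from hour 0 to hour 7.
After venue unlock (finishes hour 7), lighting stringing can start at hour 7 and finishes at hour 14.
After venue unlock (finishes hour 7), floral arrangement can start at hour 7 and finishes at hour 9.
Place-card layout needs all of floral arrangement (finishes hour 9); lighting stringing (finishes hour 14, plus 2-hour gap → hour 16). That puts its earliest start at hour 16; it finishes at 16 + 2 = hour 18.
For the final walkthrough: place-card layout (finishes hour 18); floral arrangement (finishes hour 9); lighting stringing (finishes hour 14). Taking the maximum gives a start of hour 18, and it finishes at 18 + 9 = hour 27.
All tasks are finished once the last one completes. Finish times: Venue unlock at 7, Floral arrangement at 9, Lighting stringing at 14, Place-card layout at 18, The final walkthrough at 27. The latest is hour 27.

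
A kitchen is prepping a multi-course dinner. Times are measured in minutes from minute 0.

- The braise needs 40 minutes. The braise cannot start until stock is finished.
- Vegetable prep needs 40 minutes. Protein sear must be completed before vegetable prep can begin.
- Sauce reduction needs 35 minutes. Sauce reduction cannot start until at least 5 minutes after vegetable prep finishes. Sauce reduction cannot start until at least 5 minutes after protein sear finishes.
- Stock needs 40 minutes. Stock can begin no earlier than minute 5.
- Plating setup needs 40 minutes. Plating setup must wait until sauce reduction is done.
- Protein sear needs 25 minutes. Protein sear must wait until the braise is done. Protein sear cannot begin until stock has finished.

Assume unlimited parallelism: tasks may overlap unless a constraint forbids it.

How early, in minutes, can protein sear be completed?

110

Stock cannot begin until its own release at minute 5. It runs from minute 5 to 5 + 40 = minute 45.
After stock (finishes minute 45), the braise can start at minute 45 and finishes at minute 85.
Protein sear cannot start until the braise (finishes minute 85); stock (finishes minute 45). The controlling bound is minute 85, so protein sear finishes at 85 + 25 = minute 110.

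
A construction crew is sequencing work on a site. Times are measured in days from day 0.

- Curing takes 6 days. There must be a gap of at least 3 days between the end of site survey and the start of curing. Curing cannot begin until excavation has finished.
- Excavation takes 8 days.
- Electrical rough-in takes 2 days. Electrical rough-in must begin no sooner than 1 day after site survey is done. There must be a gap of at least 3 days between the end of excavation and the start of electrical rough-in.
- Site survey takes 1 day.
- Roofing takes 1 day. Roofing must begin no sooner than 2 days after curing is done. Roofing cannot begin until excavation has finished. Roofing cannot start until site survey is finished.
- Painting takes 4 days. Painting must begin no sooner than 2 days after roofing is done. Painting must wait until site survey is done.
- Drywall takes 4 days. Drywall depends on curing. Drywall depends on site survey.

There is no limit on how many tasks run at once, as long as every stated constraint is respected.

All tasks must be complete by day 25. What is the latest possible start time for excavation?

Nothing follows painting; the deadline of day 25 is its only limit. It must start by 25 − 4 = day 21.
Roofing feeds into painting (must start by day 21, minus 2-day gap → day 19); so roofing must finish by day 19 and therefore start by day 18.
Nothing follows drywall; the deadline of day 25 is its only limit. It must start by 25 − 4 = day 21.
Curing has several dependents: roofing (must start by day 18, minus 2-day gap → day 16); drywall (must start by day 21). The earliest of those limits is day 16, so curing must start by 16 − 6 = day 10.
Electrical rough-in has no dependents, so it just needs to finish by day 25. Starting by 25 − 2 = day 23 achieves that.
Excavation has several dependents: curing (must start by day 10); roofing (must start by day 18); electrical rough-in (must start by day 23, minus 3-day gap → day 20). The earliest of those limits is day 10, so excavation must start by 10 − 8 = day 2.

2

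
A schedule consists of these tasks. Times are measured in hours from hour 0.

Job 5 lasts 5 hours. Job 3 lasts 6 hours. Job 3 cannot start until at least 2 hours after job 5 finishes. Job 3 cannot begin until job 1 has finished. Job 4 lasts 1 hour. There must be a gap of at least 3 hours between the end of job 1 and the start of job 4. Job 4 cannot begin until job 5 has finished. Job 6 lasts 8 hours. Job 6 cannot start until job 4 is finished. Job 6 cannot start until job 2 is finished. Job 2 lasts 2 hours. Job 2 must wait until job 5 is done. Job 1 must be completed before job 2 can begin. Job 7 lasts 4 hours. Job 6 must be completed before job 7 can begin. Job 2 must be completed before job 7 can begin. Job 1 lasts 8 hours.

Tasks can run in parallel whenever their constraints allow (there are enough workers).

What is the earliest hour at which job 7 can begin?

20

Job 5 can start immediately at hour 0; it finishes at hour 5.
Job 1 can start immediately at hour 0; it finishes at hour 8.
Job 4 has to wait for job 1 (finishes hour 8, plus 3-hour gap → hour 11); job 5 (finishes hour 5). The latest of these is hour 11, so job 4 runs hour 11 to 11 + 1 = hour 12.
Job 2 cannot start until job 5 (finishes hour 5); job 1 (finishes hour 8). The controlling bound is hour 8, so job 2 finishes at 8 + 2 = hour 10.
Job 6 has to wait for job 4 (finishes hour 12); job 2 (finishes hour 10). The latest of these is hour 12, so job 6 runs hour 12 to 12 + 8 = hour 20.
Job 7 waits on job 6 (finishes hour 20); job 2 (finishes hour 10). The latest of these is hour 20, which is the earliest job 7 can start.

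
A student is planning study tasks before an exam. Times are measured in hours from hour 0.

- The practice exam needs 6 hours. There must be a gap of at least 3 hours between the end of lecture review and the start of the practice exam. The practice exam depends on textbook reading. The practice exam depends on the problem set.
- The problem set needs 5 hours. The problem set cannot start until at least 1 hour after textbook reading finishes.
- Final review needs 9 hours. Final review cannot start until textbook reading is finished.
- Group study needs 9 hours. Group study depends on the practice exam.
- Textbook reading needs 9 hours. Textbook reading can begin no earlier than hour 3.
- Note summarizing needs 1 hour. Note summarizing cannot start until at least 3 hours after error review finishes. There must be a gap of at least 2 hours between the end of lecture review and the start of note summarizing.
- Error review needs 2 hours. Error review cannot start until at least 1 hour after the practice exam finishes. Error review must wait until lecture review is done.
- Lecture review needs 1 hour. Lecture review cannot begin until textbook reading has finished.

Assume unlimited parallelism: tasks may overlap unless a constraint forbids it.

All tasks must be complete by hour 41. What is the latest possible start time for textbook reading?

11

Nothing follows note summarizing; the deadline of hour 41 is its only limit. It must start by 41 − 1 = hour 40.
Error review must finish before note summarizing (must start by hour 40, minus 3-hour gap → hour 37). With a 2-hour duration, error review must start by 37 − 2 = hour 35.
Group study has no dependents, so it just needs to finish by hour 41. Starting by 41 − 9 = hour 32 achieves that.
The practice exam must finish in time for error review (must start by hour 35, minus 1-hour gap → hour 34); group study (must start by hour 32). The tightest is hour 32, so the practice exam must start by 32 − 6 = hour 26.
Lecture review must finish in time for the practice exam (must start by hour 26, minus 3-hour gap → hour 23); error review (must start by hour 35); note summarizing (must start by hour 40, minus 2-hour gap → hour 38). The tightest is hour 23, so lecture review must start by 23 − 1 = hour 22.
The problem set feeds into the practice exam (must start by hour 26); so the problem set must finish by hour 26 and therefore start by hour 21.
Final review has no dependents, so it just needs to finish by hour 41. Starting by 41 − 9 = hour 32 achieves that.
For textbook reading: lecture review (must start by hour 22); the problem set (must start by hour 21, minus 1-hour gap → hour 20); the practice exam (must start by hour 26); final review (must start by hour 32). The most restrictive is hour 20; with a 9-hour duration, textbook reading must start by hour 11.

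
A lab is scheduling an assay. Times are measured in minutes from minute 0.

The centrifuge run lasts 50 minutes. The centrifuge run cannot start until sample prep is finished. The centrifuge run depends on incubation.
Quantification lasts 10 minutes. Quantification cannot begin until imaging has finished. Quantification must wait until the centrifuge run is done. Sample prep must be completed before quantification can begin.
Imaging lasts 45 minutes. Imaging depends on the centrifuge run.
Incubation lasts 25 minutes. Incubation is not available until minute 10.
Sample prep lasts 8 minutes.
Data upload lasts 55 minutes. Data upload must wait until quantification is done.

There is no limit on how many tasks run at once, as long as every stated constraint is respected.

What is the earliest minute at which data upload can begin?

140

Incubation waits on its own release at minute 10, so it starts at minute 10 and finishes at 10 + 25 = minute 35.
Sample prep has no prerequisites, so it starts at minute 0 and finishes at minute 8.
For the centrifuge run: sample prep (finishes minute 8); incubation (finishes minute 35). Taking the maximum gives a start of minute 35, and it finishes at 35 + 50 = minute 85.
Imaging cannot begin until the centrifuge run (finishes minute 85). It runs from minute 85 to 85 + 45 = minute 130.
Quantification needs all of imaging (finishes minute 130); the centrifuge run (finishes minute 85); sample prep (finishes minute 8). That puts its earliest start at minute 130; it finishes at 130 + 10 = minute 140.
Data upload waits on quantification (finishes minute 140), so the earliest it can start is minute 140.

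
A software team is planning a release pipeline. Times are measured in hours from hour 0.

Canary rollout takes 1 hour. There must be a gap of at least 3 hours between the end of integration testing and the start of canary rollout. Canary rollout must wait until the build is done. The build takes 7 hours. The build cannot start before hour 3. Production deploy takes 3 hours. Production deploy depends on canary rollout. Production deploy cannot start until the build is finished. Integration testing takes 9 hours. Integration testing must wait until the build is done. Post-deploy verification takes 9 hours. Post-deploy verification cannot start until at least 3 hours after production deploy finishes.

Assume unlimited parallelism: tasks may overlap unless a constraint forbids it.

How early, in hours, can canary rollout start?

The build cannot begin until its own release at hour 3. It runs from hour 3 to 3 + 7 = hour 10.
After the build (finishes hour 10), integration testing can start at hour 10 and finishes at hour 19.
Canary rollout waits on integration testing (finishes hour 19, plus 3-hour gap → hour 22); the build (finishes hour 10). The latest of these is hour 22, which is the earliest canary rollout can start.

22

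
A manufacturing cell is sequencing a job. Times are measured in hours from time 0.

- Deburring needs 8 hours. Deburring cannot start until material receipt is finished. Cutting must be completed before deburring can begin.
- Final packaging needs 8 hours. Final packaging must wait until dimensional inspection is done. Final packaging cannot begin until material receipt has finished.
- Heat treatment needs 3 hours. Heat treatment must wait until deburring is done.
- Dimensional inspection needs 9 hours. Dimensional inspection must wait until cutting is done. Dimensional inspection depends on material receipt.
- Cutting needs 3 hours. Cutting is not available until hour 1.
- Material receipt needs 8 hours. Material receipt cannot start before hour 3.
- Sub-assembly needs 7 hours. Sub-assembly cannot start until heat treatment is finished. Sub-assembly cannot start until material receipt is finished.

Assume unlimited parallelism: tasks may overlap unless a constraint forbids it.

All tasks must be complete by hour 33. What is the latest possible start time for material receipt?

Sub-assembly has no dependents, so it just needs to finish by hour 33. Starting by 33 − 7 = hour 26 achieves that.
Heat treatment must finish before sub-assembly (must start by hour 26). With a 3-hour duration, heat treatment must start by 26 − 3 = hour 23.
Since heat treatment (must start by hour 23) depends on it, deburring must finish by hour 23. Backing off its 8-hour duration gives a latest start of hour 15.
Final packaging must finish by hour 33; it takes 8 hours, so it must start by 33 − 8 = hour 25.
Dimensional inspection feeds into final packaging (must start by hour 25); so dimensional inspection must finish by hour 25 and therefore start by hour 16.
Material receipt must finish in time for deburring (must start by hour 15); dimensional inspection (must start by hour 16); sub-assembly (must start by hour 26); final packaging (must start by hour 25). The tightest is hour 15, so material receipt must start by 15 − 8 = hour 7.

7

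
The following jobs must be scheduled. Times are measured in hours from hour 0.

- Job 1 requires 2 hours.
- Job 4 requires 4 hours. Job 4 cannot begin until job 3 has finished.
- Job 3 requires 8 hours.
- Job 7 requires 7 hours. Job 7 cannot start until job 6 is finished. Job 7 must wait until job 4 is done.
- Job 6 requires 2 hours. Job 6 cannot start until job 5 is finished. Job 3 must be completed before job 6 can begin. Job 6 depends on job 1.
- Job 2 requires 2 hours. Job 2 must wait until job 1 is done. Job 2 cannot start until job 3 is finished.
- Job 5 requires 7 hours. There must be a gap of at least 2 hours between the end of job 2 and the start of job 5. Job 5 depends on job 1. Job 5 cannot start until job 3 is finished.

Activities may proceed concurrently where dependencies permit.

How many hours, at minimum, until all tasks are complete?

Job 3 can start immediately at hour 0; it finishes at hour 8.
After job 3 (finishes hour 8), job 4 can start at hour 8 and finishes at hour 12.
Job 1 can start immediately at hour 0; it finishes at hour 2.
For job 2: job 1 (finishes hour 2); job 3 (finishes hour 8). Taking the maximum gives a start of hour 8, and it finishes at 8 + 2 = hour 10.
Job 5 has to wait for job 2 (finishes hour 10, plus 2-hour gap → hour 12); job 1 (finishes hour 2); job 3 (finishes hour 8). The latest of these is hour 12, so job 5 runs hour 12 to 12 + 7 = hour 19.
Job 6 has to wait for job 5 (finishes hour 19); job 3 (finishes hour 8); job 1 (finishes hour 2). The latest of these is hour 19, so job 6 runs hour 19 to 19 + 2 = hour 21.
Job 7 cannot start until job 6 (finishes hour 21); job 4 (finishes hour 12). The controlling bound is hour 21, so job 7 finishes at 21 + 7 = hour 28.
All tasks are finished once the last one completes. Finish times: Job 1 at 2, Job 2 at 10, Job 3 at 8, Job 4 at 12, Job 5 at 19, Job 6 at 21, Job 7 at 28. The latest is hour 28.

28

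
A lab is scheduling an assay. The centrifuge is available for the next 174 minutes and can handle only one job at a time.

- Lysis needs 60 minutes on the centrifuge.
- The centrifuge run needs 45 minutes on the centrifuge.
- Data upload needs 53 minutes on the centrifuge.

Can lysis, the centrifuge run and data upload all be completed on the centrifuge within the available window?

Running back to back, the jobs need 60 + 45 + 53 = 158 minutes on the centrifuge.
Since 158 ≤ 174, they fit within the window.

Yes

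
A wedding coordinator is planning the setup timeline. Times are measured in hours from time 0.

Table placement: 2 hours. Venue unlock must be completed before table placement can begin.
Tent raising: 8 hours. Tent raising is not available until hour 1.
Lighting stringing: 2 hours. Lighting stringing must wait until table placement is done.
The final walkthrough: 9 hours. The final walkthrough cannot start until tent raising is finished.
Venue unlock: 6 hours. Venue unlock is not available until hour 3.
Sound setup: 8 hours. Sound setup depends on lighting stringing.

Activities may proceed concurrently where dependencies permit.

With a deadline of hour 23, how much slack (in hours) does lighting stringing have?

Venue unlock cannot begin until its own release at hour 3. It runs from hour 3 to 3 + 6 = hour 9.
After venue unlock (finishes hour 9), table placement can start at hour 9 and finishes at hour 11.
Lighting stringing waits on table placement (finishes hour 11), so it starts at hour 11 and finishes at 11 + 2 = hour 13.

Working backward from the deadline:
To finish by hour 23, sound setup (duration 8) must start no later than hour 15.
Lighting stringing has to be done before sound setup (must start by hour 15). That means finishing by hour 15, i.e. starting by 15 − 2 = hour 13.
So lighting stringing can start as early as hour 11 and as late as hour 13, giving 13 − 11 = 2 hours of slack.

2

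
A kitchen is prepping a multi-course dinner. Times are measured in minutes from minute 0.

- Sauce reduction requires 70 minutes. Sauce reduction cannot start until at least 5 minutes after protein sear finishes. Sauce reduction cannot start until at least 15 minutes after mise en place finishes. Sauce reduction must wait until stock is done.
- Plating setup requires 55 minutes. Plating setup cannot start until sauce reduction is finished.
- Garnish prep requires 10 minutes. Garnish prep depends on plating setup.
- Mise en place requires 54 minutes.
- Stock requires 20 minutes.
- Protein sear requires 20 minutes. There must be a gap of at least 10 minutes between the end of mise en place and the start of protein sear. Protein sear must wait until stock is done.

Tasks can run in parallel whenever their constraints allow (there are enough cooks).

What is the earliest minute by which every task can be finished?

224

Stock can start immediately at minute 0; it finishes at minute 20.
Nothing blocks mise en place, so it runs from minute 0 to minute 54.
For protein sear: mise en place (finishes minute 54, plus 10-minute gap → minute 64); stock (finishes minute 20). Taking the maximum gives a start of minute 64, and it finishes at 64 + 20 = minute 84.
Sauce reduction has to wait for protein sear (finishes minute 84, plus 5-minute gap → minute 89); mise en place (finishes minute 54, plus 15-minute gap → minute 69); stock (finishes minute 20). The latest of these is minute 89, so sauce reduction runs minute 89 to 89 + 70 = minute 159.
Plating setup waits on sauce reduction (finishes minute 159), so it starts at minute 159 and finishes at 159 + 55 = minute 214.
After plating setup (finishes minute 214), garnish prep can start at minute 214 and finishes at minute 224.
All tasks are finished once the last one completes. Finish times: Mise en place at 54, Stock at 20, Protein sear at 84, Sauce reduction at 159, Plating setup at 214, Garnish prep at 224. The latest is minute 224.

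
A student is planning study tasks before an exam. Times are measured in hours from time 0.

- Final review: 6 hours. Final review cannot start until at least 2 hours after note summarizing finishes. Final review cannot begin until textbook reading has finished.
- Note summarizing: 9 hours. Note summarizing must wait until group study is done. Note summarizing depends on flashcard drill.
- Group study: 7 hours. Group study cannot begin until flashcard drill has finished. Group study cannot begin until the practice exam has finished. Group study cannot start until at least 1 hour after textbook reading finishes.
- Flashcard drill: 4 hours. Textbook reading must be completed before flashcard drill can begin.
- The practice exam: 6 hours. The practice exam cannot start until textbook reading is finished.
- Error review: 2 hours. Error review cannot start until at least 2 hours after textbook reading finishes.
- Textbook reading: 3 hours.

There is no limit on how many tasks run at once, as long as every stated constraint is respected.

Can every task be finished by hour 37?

Textbook reading has no prerequisites, so it starts at hour 0 and finishes at hour 3.
After textbook reading (finishes hour 3, plus 2-hour gap → hour 5), error review can start at hour 5 and finishes at hour 7.
After textbook reading (finishes hour 3), the practice exam can start at hour 3 and finishes at hour 9.
After textbook reading (finishes hour 3), flashcard drill can start at hour 3 and finishes at hour 7.
Group study needs all of flashcard drill (finishes hour 7); the practice exam (finishes hour 9); textbook reading (finishes hour 3, plus 1-hour gap → hour 4). That puts its earliest start at hour 9; it finishes at 9 + 7 = hour 16.
Note summarizing needs all of group study (finishes hour 16); flashcard drill (finishes hour 7). That puts its earliest start at hour 16; it finishes at 16 + 9 = hour 25.
For final review: note summarizing (finishes hour 25, plus 2-hour gap → hour 27); textbook reading (finishes hour 3). Taking the maximum gives a start of hour 27, and it finishes at 27 + 6 = hour 33.
Every task is finished by hour 33, which is no later than the deadline of 37, so the schedule is feasible.

Yes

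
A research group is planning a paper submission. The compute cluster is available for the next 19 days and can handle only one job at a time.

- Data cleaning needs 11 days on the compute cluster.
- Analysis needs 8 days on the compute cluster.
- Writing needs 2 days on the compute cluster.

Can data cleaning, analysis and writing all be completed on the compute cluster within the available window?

No

Running back to back, the jobs need 11 + 8 + 2 = 21 days on the compute cluster.
Since 21 > 19, they cannot all fit.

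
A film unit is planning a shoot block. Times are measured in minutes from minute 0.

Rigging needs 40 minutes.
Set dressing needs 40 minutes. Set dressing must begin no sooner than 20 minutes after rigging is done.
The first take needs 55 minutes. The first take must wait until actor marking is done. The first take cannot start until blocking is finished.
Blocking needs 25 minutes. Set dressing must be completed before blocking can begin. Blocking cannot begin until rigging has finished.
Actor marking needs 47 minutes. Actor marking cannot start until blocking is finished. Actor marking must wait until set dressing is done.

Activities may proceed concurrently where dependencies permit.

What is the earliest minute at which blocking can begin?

Rigging can start immediately at minute 0; it finishes at minute 40.
Set dressing cannot begin until rigging (finishes minute 40, plus 20-minute gap → minute 60). It runs from minute 60 to 60 + 40 = minute 100.
Blocking waits on set dressing (finishes minute 100); rigging (finishes minute 40). The latest of these is minute 100, which is the earliest blocking can start.

100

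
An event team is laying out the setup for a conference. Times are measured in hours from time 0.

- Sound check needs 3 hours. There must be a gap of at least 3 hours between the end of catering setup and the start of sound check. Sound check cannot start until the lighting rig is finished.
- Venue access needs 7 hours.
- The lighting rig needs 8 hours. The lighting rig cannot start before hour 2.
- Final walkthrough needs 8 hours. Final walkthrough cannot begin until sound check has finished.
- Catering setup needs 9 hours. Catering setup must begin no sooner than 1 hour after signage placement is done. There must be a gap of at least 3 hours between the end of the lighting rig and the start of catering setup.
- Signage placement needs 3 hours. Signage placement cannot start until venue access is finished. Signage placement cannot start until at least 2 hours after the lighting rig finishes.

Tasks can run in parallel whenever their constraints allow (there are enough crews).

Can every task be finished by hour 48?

Yes

After its own release at hour 2, the lighting rig can start at hour 2 and finishes at hour 10.
Nothing blocks venue access, so it runs from hour 0 to hour 7.
Signage placement needs all of venue access (finishes hour 7); the lighting rig (finishes hour 10, plus 2-hour gap → hour 12). That puts its earliest start at hour 12; it finishes at 12 + 3 = hour 15.
Catering setup needs all of signage placement (finishes hour 15, plus 1-hour gap → hour 16); the lighting rig (finishes hour 10, plus 3-hour gap → hour 13). That puts its earliest start at hour 16; it finishes at 16 + 9 = hour 25.
Sound check has to wait for catering setup (finishes hour 25, plus 3-hour gap → hour 28); the lighting rig (finishes hour 10). The latest of these is hour 28, so sound check runs hour 28 to 28 + 3 = hour 31.
Final walkthrough cannot begin until sound check (finishes hour 31). It runs from hour 31 to 31 + 8 = hour 39.
Every task is finished by hour 39, which is no later than the deadline of 48, so the schedule is feasible.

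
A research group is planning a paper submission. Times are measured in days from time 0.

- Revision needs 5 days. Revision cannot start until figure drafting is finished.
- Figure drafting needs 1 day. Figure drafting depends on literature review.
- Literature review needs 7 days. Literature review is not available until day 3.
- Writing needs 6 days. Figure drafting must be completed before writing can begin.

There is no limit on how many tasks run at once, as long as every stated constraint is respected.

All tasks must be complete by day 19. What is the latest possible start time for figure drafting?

12

Nothing follows writing; the deadline of day 19 is its only limit. It must start by 19 − 6 = day 13.
To finish by day 19, revision (duration 5) must start no later than day 14.
Figure drafting feeds writing (must start by day 13); revision (must start by day 14). Taking the minimum, figure drafting must finish by day 13 and start by 13 − 1 = day 12.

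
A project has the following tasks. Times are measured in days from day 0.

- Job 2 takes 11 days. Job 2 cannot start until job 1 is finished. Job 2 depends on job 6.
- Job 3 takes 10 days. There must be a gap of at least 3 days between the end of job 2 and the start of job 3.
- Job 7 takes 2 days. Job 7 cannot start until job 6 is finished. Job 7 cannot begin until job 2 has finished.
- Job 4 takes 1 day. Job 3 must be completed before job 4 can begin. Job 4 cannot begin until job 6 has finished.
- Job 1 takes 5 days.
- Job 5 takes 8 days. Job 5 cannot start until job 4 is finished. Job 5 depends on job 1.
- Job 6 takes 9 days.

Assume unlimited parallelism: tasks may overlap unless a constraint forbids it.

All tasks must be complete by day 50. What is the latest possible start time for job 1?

To finish by day 50, job 5 (duration 8) must start no later than day 42.
Job 4 has to be done before job 5 (must start by day 42). That means finishing by day 42, i.e. starting by 42 − 1 = day 41.
Job 3 has to be done before job 4 (must start by day 41). That means finishing by day 41, i.e. starting by 41 − 10 = day 31.
To finish by day 50, job 7 (duration 2) must start no later than day 48.
Job 2 has several dependents: job 3 (must start by day 31, minus 3-day gap → day 28); job 7 (must start by day 48). The earliest of those limits is day 28, so job 2 must start by 28 − 11 = day 17.
For job 1: job 2 (must start by day 17); job 5 (must start by day 42). The most restrictive is day 17; with a 5-day duration, job 1 must start by day 12.

12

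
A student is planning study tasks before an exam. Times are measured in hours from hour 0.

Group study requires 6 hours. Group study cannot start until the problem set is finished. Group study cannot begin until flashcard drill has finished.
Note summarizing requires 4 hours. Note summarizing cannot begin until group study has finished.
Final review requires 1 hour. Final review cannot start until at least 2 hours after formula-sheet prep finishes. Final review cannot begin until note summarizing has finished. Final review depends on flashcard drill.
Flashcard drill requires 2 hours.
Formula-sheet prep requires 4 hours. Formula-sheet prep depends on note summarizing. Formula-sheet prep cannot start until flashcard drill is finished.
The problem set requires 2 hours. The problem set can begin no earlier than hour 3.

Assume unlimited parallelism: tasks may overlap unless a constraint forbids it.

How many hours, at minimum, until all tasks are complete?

Flashcard drill has no prerequisites, so it starts at hour 0 and finishes at hour 2.
The problem set waits on its own release at hour 3, so it starts at hour 3 and finishes at 3 + 2 = hour 5.
Group study has to wait for the problem set (finishes hour 5); flashcard drill (finishes hour 2). The latest of these is hour 5, so group study runs hour 5 to 5 + 6 = hour 11.
Note summarizing cannot begin until group study (finishes hour 11). It runs from hour 11 to 11 + 4 = hour 15.
Formula-sheet prep cannot start until note summarizing (finishes hour 15); flashcard drill (finishes hour 2). The controlling bound is hour 15, so formula-sheet prep finishes at 15 + 4 = hour 19.
Final review needs all of formula-sheet prep (finishes hour 19, plus 2-hour gap → hour 21); note summarizing (finishes hour 15); flashcard drill (finishes hour 2). That puts its earliest start at hour 21; it finishes at 21 + 1 = hour 22.
All tasks are finished once the last one completes. Finish times: The problem set at 5, Flashcard drill at 2, Group study at 11, Note summarizing at 15, Formula-sheet prep at 19, Final review at 22. The latest is hour 22.

22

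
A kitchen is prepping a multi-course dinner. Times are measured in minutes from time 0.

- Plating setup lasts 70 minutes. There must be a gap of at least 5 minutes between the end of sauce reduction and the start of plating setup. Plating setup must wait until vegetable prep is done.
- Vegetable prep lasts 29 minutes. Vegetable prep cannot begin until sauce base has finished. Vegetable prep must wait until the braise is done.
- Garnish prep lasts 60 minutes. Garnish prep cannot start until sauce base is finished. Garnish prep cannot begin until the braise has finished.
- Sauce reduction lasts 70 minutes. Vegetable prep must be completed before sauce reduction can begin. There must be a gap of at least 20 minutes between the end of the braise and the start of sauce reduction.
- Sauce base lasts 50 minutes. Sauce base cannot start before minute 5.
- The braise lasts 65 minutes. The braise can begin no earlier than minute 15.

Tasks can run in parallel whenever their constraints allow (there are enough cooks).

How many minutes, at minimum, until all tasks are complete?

254

The braise cannot begin until its own release at minute 15. It runs from minute 15 to 15 + 65 = minute 80.
After its own release at minute 5, sauce base can start at minute 5 and finishes at minute 55.
Garnish prep cannot start until sauce base (finishes minute 55); the braise (finishes minute 80). The controlling bound is minute 80, so garnish prep finishes at 80 + 60 = minute 140.
Vegetable prep cannot start until sauce base (finishes minute 55); the braise (finishes minute 80). The controlling bound is minute 80, so vegetable prep finishes at 80 + 29 = minute 109.
Sauce reduction cannot start until vegetable prep (finishes minute 109); the braise (finishes minute 80, plus 20-minute gap → minute 100). The controlling bound is minute 109, so sauce reduction finishes at 109 + 70 = minute 179.
Plating setup cannot start until sauce reduction (finishes minute 179, plus 5-minute gap → minute 184); vegetable prep (finishes minute 109). The controlling bound is minute 184, so plating setup finishes at 184 + 70 = minute 254.
All tasks are finished once the last one completes. Finish times: Sauce base at 55, The braise at 80, Vegetable prep at 109, Sauce reduction at 179, Plating setup at 254, Garnish prep at 140. The latest is minute 254.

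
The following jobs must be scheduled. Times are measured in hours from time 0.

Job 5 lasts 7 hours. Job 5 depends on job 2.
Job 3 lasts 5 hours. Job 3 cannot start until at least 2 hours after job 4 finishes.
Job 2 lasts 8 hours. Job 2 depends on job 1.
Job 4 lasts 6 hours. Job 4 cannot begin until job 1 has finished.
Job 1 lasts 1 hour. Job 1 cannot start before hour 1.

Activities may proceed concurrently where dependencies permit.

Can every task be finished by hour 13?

No

After its own release at hour 1, job 1 can start at hour 1 and finishes at hour 2.
Job 4 cannot begin until job 1 (finishes hour 2). It runs from hour 2 to 2 + 6 = hour 8.
Job 3 waits on job 4 (finishes hour 8, plus 2-hour gap → hour 10), so it starts at hour 10 and finishes at 10 + 5 = hour 15.
Job 2 waits on job 1 (finishes hour 2), so it starts at hour 2 and finishes at 2 + 8 = hour 10.
Job 5 cannot begin until job 2 (finishes hour 10). It runs from hour 10 to 10 + 7 = hour 17.
The earliest everything can be done is hour 17, which is after the deadline of 13, so it is not possible.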